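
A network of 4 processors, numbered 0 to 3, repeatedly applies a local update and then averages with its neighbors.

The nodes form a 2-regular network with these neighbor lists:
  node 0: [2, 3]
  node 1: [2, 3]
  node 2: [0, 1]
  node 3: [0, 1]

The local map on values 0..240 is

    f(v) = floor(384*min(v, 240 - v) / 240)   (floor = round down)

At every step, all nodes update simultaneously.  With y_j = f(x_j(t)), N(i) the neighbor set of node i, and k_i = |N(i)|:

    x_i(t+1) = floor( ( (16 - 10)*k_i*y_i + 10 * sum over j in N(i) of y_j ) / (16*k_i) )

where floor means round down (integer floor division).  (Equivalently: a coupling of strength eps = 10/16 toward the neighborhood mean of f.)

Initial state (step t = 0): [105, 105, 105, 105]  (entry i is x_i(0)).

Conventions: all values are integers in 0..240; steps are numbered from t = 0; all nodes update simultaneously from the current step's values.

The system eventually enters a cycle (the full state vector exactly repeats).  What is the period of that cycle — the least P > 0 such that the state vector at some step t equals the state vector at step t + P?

Simulating step by step:
t=0: [105, 105, 105, 105]
t=1: [168, 168, 168, 168]
t=2: [115, 115, 115, 115]
t=3: [184, 184, 184, 184]
t=4: [89, 89, 89, 89]
t=5: [142, 142, 142, 142]
t=6: [156, 156, 156, 156]
t=7: [134, 134, 134, 134]
t=8: [169, 169, 169, 169]
t=9: [113, 113, 113, 113]
t=10: [180, 180, 180, 180]
t=11: [96, 96, 96, 96]
t=12: [153, 153, 153, 153]
t=13: [139, 139, 139, 139]
t=14: [161, 161, 161, 161]
t=15: [126, 126, 126, 126]
t=16: [182, 182, 182, 182]
t=17: [92, 92, 92, 92]
t=18: [147, 147, 147, 147]
t=19: [148, 148, 148, 148]
t=20: [147, 147, 147, 147]

Answer: 2
Key observation: The state at step 18, [147, 147, 147, 147], reappears at step 20 — and no state repeats earlier — so the cycle the system enters has period 2.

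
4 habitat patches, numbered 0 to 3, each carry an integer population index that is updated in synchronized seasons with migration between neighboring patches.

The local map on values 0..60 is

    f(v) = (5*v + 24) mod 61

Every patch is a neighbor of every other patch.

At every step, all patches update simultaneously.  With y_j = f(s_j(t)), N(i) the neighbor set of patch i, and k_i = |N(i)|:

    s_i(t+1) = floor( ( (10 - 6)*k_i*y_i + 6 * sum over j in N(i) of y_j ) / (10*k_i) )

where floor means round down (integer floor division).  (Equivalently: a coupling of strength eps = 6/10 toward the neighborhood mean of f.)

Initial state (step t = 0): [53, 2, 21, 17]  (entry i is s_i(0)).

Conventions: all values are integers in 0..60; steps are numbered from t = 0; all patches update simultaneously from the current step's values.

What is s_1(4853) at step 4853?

Simulating step by step:
t=0: [53, 2, 21, 17]
t=1: [35, 33, 28, 36]
t=2: [20, 18, 25, 21]
t=3: [18, 28, 23, 19]
t=4: [44, 42, 37, 45]
t=5: [16, 26, 21, 17]
t=6: [34, 32, 27, 35]
t=7: [15, 13, 20, 16]
t=8: [29, 27, 22, 30]
t=9: [39, 37, 32, 40]
t=10: [28, 26, 21, 29]
t=11: [34, 32, 27, 35]

Answer: s_1(4853) = 27
Key observation: The state at step 6, [34, 32, 27, 35], reappears at step 11: the system is in a cycle of period 5 from step 6 on.  Therefore the state at step 4853 equals the state at step 6 + ((4853 - 6) mod 5) = 8, which is [29, 27, 22, 30].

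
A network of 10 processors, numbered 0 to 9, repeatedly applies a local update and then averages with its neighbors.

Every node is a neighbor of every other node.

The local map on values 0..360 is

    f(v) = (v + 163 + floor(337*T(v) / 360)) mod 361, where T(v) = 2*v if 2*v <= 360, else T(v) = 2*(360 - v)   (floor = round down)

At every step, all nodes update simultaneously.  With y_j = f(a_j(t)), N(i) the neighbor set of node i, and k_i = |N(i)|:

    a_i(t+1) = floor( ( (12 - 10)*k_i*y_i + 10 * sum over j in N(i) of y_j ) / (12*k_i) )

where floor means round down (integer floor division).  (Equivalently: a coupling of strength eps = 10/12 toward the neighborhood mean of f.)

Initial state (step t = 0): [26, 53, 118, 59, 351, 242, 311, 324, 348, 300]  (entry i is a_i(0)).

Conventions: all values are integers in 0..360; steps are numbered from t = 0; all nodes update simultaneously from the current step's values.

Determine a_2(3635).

Answer: a_2(3635) = 251
Key observation: The state at step 18, [257, 257, 257, 257, 257, 257, 257, 257, 257, 257], reappears at step 20: the system is in a cycle of period 2 from step 18 on.  Therefore the state at step 3635 equals the state at step 18 + ((3635 - 18) mod 2) = 19, which is [251, 251, 251, 251, 251, 251, 251, 251, 251, 251].

Derivation:
t=0: [26, 53, 118, 59, 351, 242, 311, 324, 348, 300]
t=1: [224, 230, 217, 232, 219, 226, 222, 221, 220, 223]
t=2: [280, 280, 281, 280, 280, 280, 280, 280, 280, 280]
t=3: [230, 230, 230, 230, 230, 230, 230, 230, 230, 230]
t=4: [275, 275, 275, 275, 275, 275, 275, 275, 275, 275]
t=5: [236, 236, 236, 236, 236, 236, 236, 236, 236, 236]
t=6: [270, 270, 270, 270, 270, 270, 270, 270, 270, 270]
t=7: [240, 240, 240, 240, 240, 240, 240, 240, 240, 240]
t=8: [266, 266, 266, 266, 266, 266, 266, 266, 266, 266]
t=9: [243, 243, 243, 243, 243, 243, 243, 243, 243, 243]
t=10: [264, 264, 264, 264, 264, 264, 264, 264, 264, 264]
t=11: [245, 245, 245, 245, 245, 245, 245, 245, 245, 245]
t=12: [262, 262, 262, 262, 262, 262, 262, 262, 262, 262]
t=13: [247, 247, 247, 247, 247, 247, 247, 247, 247, 247]
t=14: [260, 260, 260, 260, 260, 260, 260, 260, 260, 260]
t=15: [249, 249, 249, 249, 249, 249, 249, 249, 249, 249]
t=16: [258, 258, 258, 258, 258, 258, 258, 258, 258, 258]
t=17: [250, 250, 250, 250, 250, 250, 250, 250, 250, 250]
t=18: [257, 257, 257, 257, 257, 257, 257, 257, 257, 257]
t=19: [251, 251, 251, 251, 251, 251, 251, 251, 251, 251]
t=20: [257, 257, 257, 257, 257, 257, 257, 257, 257, 257]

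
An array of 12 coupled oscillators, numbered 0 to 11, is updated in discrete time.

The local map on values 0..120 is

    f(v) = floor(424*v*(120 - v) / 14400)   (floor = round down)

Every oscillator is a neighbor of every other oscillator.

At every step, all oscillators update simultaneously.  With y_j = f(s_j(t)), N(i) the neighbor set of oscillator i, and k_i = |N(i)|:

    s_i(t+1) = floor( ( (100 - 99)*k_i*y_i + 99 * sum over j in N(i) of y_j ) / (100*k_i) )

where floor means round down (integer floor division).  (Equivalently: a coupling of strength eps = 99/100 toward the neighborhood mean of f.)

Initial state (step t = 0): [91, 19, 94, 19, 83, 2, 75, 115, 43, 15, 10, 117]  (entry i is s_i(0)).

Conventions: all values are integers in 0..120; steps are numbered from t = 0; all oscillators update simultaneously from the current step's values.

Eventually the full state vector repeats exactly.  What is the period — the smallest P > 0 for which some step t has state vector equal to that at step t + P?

Simulating step by step:
t=0: [91, 19, 94, 19, 83, 2, 75, 115, 43, 15, 10, 117]
t=1: [52, 54, 53, 54, 51, 58, 51, 57, 51, 55, 56, 58]
t=2: [104, 104, 104, 104, 104, 104, 104, 104, 104, 104, 104, 104]
t=3: [48, 48, 48, 48, 48, 48, 48, 48, 48, 48, 48, 48]
t=4: [101, 101, 101, 101, 101, 101, 101, 101, 101, 101, 101, 101]
t=5: [56, 56, 56, 56, 56, 56, 56, 56, 56, 56, 56, 56]
t=6: [105, 105, 105, 105, 105, 105, 105, 105, 105, 105, 105, 105]
t=7: [46, 46, 46, 46, 46, 46, 46, 46, 46, 46, 46, 46]
t=8: [100, 100, 100, 100, 100, 100, 100, 100, 100, 100, 100, 100]
t=9: [58, 58, 58, 58, 58, 58, 58, 58, 58, 58, 58, 58]
t=10: [105, 105, 105, 105, 105, 105, 105, 105, 105, 105, 105, 105]

Answer: 4
Key observation: The state at step 6, [105, 105, 105, 105, 105, 105, 105, 105, 105, 105, 105, 105], reappears at step 10 — and no state repeats earlier — so the cycle the system enters has period 4.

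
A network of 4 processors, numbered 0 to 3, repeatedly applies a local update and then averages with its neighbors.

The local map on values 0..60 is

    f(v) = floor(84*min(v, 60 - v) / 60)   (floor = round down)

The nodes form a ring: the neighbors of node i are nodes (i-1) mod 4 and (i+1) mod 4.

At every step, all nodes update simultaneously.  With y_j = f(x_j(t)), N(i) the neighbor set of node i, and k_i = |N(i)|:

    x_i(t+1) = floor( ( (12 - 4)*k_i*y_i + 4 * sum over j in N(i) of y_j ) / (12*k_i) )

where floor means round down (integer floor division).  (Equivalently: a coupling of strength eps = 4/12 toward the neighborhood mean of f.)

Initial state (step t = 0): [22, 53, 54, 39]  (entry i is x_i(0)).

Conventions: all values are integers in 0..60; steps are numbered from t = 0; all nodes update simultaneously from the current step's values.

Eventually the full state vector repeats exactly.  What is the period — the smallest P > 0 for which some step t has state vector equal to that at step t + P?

Answer: 2
Key observation: The state at step 6, [33, 36, 36, 33], reappears at step 8 — and no state repeats earlier — so the cycle the system enters has period 2.

Derivation:
t=0: [22, 53, 54, 39]
t=1: [26, 12, 11, 25]
t=2: [32, 19, 18, 31]
t=3: [37, 28, 27, 37]
t=4: [33, 37, 36, 32]
t=5: [36, 33, 33, 37]
t=6: [33, 36, 36, 33]
t=7: [36, 33, 33, 36]
t=8: [33, 36, 36, 33]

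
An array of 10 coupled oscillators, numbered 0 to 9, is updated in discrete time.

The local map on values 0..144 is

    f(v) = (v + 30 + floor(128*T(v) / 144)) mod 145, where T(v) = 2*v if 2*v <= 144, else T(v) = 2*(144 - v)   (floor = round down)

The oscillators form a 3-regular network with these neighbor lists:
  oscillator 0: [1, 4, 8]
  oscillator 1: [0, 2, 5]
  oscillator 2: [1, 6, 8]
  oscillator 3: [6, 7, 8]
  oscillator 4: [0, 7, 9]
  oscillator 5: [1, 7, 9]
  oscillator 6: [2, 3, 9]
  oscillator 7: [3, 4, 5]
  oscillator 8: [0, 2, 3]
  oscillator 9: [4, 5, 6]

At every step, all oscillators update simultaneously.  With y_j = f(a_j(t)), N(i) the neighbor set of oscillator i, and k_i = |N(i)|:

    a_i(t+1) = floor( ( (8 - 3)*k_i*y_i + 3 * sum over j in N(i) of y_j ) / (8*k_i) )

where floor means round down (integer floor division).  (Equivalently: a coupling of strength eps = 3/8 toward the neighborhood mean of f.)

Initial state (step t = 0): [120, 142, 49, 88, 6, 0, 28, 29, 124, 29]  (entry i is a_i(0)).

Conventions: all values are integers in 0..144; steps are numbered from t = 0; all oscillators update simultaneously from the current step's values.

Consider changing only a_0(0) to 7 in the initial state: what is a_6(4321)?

Simulating step by step:
t=0: [7, 142, 49, 88, 6, 0, 28, 29, 124, 29]
t=1: [45, 31, 35, 77, 62, 50, 92, 87, 45, 91]
t=2: [29, 92, 103, 69, 54, 46, 77, 65, 33, 62]
t=3: [96, 65, 71, 80, 50, 31, 74, 56, 106, 51]
t=4: [59, 73, 77, 71, 30, 88, 75, 52, 64, 44]
t=5: [62, 77, 79, 72, 81, 60, 72, 51, 65, 37]
t=6: [63, 74, 78, 75, 75, 61, 90, 43, 68, 109]
t=7: [67, 76, 78, 69, 66, 51, 71, 29, 73, 60]
t=8: [73, 72, 80, 82, 71, 46, 77, 90, 80, 53]
t=9: [83, 74, 79, 76, 74, 31, 74, 65, 78, 41]
t=10: [78, 85, 80, 79, 87, 108, 89, 75, 79, 124]
t=11: [78, 73, 76, 78, 71, 60, 69, 77, 79, 52]
t=12: [80, 79, 80, 79, 75, 56, 71, 77, 79, 44]
t=13: [78, 73, 78, 79, 72, 45, 71, 75, 78, 29]
t=14: [81, 73, 80, 79, 87, 40, 84, 73, 79, 90]
t=15: [78, 89, 78, 79, 74, 118, 75, 89, 78, 80]
t=16: [79, 70, 79, 78, 80, 58, 80, 70, 79, 75]
t=17: [78, 74, 78, 79, 78, 58, 78, 74, 79, 76]
t=18: [80, 77, 80, 79, 80, 59, 80, 77, 79, 76]
t=19: [78, 76, 78, 79, 78, 60, 78, 76, 78, 76]
t=20: [80, 77, 80, 79, 80, 62, 80, 76, 79, 77]
t=21: [78, 77, 78, 79, 78, 66, 78, 77, 78, 77]
t=22: [80, 79, 80, 79, 80, 72, 80, 79, 79, 79]
t=23: [78, 79, 78, 78, 78, 82, 78, 79, 78, 79]
t=24: [79, 79, 79, 79, 79, 77, 79, 79, 80, 79]
t=25: [78, 79, 78, 78, 79, 80, 79, 79, 78, 79]
t=26: [79, 79, 79, 79, 79, 78, 79, 79, 80, 78]
t=27: [78, 79, 78, 78, 79, 79, 79, 79, 78, 79]
t=28: [79, 79, 79, 79, 79, 79, 79, 79, 80, 79]
t=29: [78, 79, 78, 78, 79, 79, 79, 79, 78, 79]

Answer: a_6(4321) = 79
Key observation: The state at step 27, [78, 79, 78, 78, 79, 79, 79, 79, 78, 79], reappears at step 29: the system is in a cycle of period 2 from step 27 on.  Therefore the state at step 4321 equals the state at step 27 + ((4321 - 27) mod 2) = 27, which is [78, 79, 78, 78, 79, 79, 79, 79, 78, 79].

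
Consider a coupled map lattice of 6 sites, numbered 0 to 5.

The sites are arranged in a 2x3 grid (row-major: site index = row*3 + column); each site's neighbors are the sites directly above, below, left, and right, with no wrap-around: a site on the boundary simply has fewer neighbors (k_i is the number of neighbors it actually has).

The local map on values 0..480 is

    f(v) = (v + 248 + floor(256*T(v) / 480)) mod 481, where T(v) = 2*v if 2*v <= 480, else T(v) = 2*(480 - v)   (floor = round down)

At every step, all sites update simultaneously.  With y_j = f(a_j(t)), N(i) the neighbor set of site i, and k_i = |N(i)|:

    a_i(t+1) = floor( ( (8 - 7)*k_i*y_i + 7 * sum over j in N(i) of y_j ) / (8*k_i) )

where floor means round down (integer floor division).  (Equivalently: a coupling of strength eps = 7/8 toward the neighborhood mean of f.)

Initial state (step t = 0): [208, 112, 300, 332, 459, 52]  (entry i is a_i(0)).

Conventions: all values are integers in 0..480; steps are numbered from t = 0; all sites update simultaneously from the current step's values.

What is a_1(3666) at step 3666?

Simulating step by step:
t=0: [208, 112, 300, 332, 459, 52]
t=1: [346, 264, 397, 226, 348, 266]
t=2: [248, 254, 259, 252, 252, 254]
t=3: [262, 261, 261, 262, 262, 261]
t=4: [261, 261, 261, 261, 261, 261]
t=5: [261, 261, 261, 261, 261, 261]

Answer: a_1(3666) = 261
Key observation: The state at step 4, [261, 261, 261, 261, 261, 261], reappears at step 5: the system is in a cycle of period 1 from step 4 on.  Therefore the state at step 3666 equals the state at step 4 + ((3666 - 4) mod 1) = 4, which is [261, 261, 261, 261, 261, 261].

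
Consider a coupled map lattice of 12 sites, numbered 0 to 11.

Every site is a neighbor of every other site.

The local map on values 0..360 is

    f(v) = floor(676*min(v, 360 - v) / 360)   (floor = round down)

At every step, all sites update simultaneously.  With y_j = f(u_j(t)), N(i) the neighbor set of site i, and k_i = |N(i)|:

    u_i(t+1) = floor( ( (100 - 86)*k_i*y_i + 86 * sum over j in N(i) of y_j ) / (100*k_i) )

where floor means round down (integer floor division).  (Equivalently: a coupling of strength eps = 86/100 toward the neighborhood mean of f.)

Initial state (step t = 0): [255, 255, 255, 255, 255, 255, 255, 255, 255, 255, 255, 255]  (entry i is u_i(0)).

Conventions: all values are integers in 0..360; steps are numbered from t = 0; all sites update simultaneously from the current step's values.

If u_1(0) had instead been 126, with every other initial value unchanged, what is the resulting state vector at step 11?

Simulating step by step:
t=0: [255, 126, 255, 255, 255, 255, 255, 255, 255, 255, 255, 255]
t=1: [200, 202, 200, 200, 200, 200, 200, 200, 200, 200, 200, 200]
t=2: [299, 299, 299, 299, 299, 299, 299, 299, 299, 299, 299, 299]
t=3: [114, 114, 114, 114, 114, 114, 114, 114, 114, 114, 114, 114]
t=4: [214, 214, 214, 214, 214, 214, 214, 214, 214, 214, 214, 214]
t=5: [274, 274, 274, 274, 274, 274, 274, 274, 274, 274, 274, 274]
t=6: [161, 161, 161, 161, 161, 161, 161, 161, 161, 161, 161, 161]
t=7: [302, 302, 302, 302, 302, 302, 302, 302, 302, 302, 302, 302]
t=8: [108, 108, 108, 108, 108, 108, 108, 108, 108, 108, 108, 108]
t=9: [202, 202, 202, 202, 202, 202, 202, 202, 202, 202, 202, 202]
t=10: [296, 296, 296, 296, 296, 296, 296, 296, 296, 296, 296, 296]
t=11: [120, 120, 120, 120, 120, 120, 120, 120, 120, 120, 120, 120]

Answer: [120, 120, 120, 120, 120, 120, 120, 120, 120, 120, 120, 120]
Key observation: This trace re-runs the system from the modified initial state.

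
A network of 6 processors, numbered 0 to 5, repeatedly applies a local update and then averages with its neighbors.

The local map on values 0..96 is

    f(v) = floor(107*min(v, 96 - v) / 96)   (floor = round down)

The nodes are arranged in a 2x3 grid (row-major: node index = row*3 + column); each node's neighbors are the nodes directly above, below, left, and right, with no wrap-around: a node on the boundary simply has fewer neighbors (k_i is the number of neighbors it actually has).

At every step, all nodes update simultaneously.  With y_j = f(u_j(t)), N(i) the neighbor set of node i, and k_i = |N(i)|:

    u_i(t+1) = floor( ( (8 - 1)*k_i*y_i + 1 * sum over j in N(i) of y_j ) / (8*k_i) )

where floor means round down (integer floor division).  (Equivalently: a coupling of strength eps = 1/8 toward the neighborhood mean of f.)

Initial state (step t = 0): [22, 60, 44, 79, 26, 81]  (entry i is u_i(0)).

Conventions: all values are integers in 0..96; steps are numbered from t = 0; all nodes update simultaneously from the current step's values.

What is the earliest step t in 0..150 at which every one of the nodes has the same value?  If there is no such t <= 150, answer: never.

Answer: never
Key observation: The state at step 11 reappears at step 13 — the system is in a cycle of period 2 from step 11 on.  No step 0..13 is synchronized, and the cycle repeats forever, so no step up to 150 (or ever) has all nodes equal.

Derivation:
t=0: [22, 60, 44, 79, 26, 81]  (not all equal)
t=1: [24, 39, 46, 19, 27, 18]  (not all equal)
t=2: [26, 42, 48, 21, 29, 22]  (not all equal)
t=3: [28, 44, 50, 23, 31, 26]  (not all equal)
t=4: [31, 47, 49, 25, 34, 29]  (not all equal)
t=5: [34, 50, 50, 28, 37, 33]  (not all equal)
t=6: [37, 50, 50, 32, 40, 37]  (not all equal)
t=7: [41, 50, 50, 35, 43, 41]  (not all equal)
t=8: [45, 50, 50, 39, 46, 45]  (not all equal)
t=9: [49, 50, 50, 43, 50, 50]  (not all equal)
t=10: [51, 51, 51, 47, 50, 51]  (not all equal)
t=11: [50, 50, 50, 51, 50, 50]  (not all equal)
t=12: [50, 51, 51, 50, 50, 51]  (not all equal)
t=13: [50, 50, 50, 51, 50, 50]  (not all equal)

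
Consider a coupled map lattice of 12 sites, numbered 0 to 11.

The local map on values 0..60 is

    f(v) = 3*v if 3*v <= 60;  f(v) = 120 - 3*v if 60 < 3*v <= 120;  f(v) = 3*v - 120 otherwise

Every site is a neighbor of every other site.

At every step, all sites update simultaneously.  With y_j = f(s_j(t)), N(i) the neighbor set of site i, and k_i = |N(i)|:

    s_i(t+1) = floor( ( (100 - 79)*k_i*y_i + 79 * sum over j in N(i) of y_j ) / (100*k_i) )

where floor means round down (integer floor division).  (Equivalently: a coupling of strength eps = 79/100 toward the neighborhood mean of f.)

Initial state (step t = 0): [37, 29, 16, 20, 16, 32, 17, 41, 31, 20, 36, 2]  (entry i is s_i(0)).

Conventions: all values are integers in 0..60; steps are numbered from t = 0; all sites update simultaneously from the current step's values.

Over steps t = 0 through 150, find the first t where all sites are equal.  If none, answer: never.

Answer: 5
Key observation: Synchronization is absorbing here: once all sites are equal they stay equal, and step 5 is the first all-equal step.

Derivation:
t=0: [37, 29, 16, 20, 16, 32, 17, 41, 31, 20, 36, 2]  (not all equal)
t=1: [28, 31, 33, 35, 33, 30, 34, 27, 31, 35, 29, 28]  (not all equal)
t=2: [27, 26, 25, 24, 25, 26, 25, 28, 26, 24, 27, 27]  (not all equal)
t=3: [42, 42, 42, 43, 42, 42, 42, 41, 42, 43, 42, 42]  (not all equal)
t=4: [6, 6, 6, 6, 6, 6, 6, 5, 6, 6, 6, 6]  (not all equal)
t=5: [17, 17, 17, 17, 17, 17, 17, 17, 17, 17, 17, 17]  (all equal)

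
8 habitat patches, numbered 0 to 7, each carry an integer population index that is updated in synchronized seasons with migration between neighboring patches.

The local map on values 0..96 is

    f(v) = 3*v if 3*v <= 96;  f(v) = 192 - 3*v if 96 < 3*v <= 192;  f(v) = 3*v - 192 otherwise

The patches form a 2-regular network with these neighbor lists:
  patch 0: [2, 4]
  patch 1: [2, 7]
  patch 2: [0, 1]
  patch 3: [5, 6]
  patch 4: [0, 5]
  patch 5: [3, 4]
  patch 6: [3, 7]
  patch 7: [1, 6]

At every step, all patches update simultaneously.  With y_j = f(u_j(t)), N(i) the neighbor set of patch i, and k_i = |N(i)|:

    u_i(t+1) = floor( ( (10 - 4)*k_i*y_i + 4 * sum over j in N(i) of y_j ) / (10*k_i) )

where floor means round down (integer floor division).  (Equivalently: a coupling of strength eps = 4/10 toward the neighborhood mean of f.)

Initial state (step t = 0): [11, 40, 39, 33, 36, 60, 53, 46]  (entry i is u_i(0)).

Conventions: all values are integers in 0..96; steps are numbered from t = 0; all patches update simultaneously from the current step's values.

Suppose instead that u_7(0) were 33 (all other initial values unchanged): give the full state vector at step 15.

Simulating step by step:
t=0: [11, 40, 39, 33, 36, 60, 53, 33]
t=1: [51, 76, 66, 64, 59, 42, 57, 76]
t=2: [27, 30, 18, 17, 30, 42, 19, 33]
t=3: [77, 83, 66, 55, 83, 67, 63, 85]
t=4: [36, 48, 22, 18, 43, 22, 19, 49]
t=5: [76, 51, 66, 57, 67, 63, 54, 48]
t=6: [24, 34, 18, 19, 13, 7, 31, 42]
t=7: [61, 78, 64, 57, 42, 31, 80, 76]
t=8: [18, 32, 10, 40, 60, 73, 40, 39]
t=9: [40, 78, 48, 63, 23, 33, 72, 78]
t=10: [66, 43, 51, 25, 74, 70, 23, 38]
t=11: [17, 61, 37, 62, 22, 31, 72, 73]
t=12: [60, 27, 60, 27, 68, 70, 21, 22]
t=13: [12, 64, 25, 64, 13, 29, 67, 68]
t=14: [44, 17, 52, 19, 48, 60, 7, 9]
t=15: [52, 43, 43, 40, 43, 28, 29, 30]

Answer: [52, 43, 43, 40, 43, 28, 29, 30]
Key observation: This trace re-runs the system from the modified initial state.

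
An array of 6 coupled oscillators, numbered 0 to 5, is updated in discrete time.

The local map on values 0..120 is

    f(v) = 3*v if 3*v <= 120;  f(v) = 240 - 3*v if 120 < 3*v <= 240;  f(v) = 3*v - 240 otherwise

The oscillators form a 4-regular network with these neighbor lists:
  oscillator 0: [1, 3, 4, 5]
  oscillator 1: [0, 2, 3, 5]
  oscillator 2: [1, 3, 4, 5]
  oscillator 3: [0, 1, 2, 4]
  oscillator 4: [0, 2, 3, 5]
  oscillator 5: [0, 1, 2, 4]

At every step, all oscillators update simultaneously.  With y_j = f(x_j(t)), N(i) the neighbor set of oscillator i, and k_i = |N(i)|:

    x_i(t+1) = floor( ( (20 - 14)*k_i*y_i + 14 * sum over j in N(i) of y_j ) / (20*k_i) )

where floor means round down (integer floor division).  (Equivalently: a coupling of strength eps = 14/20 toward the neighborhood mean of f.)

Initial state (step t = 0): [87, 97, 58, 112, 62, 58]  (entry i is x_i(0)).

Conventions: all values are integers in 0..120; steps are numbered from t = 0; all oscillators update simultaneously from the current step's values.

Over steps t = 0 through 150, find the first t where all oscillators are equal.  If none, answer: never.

Simulating step by step:
t=0: [87, 97, 58, 112, 62, 58]  (not all equal)
t=1: [53, 58, 66, 62, 59, 53]  (not all equal)
t=2: [70, 64, 58, 60, 64, 68]  (not all equal)
t=3: [42, 48, 53, 51, 48, 44]  (not all equal)
t=4: [101, 97, 92, 93, 97, 100]  (not all equal)
t=5: [54, 49, 45, 46, 49, 53]  (not all equal)
t=6: [87, 91, 96, 95, 91, 88]  (not all equal)
t=7: [29, 34, 38, 37, 34, 30]  (not all equal)
t=8: [96, 100, 105, 104, 100, 97]  (not all equal)
t=9: [56, 61, 65, 64, 61, 57]  (not all equal)
t=10: [62, 58, 53, 54, 58, 61]  (not all equal)
t=11: [62, 67, 71, 70, 67, 63]  (not all equal)
t=12: [44, 40, 35, 36, 40, 43]  (not all equal)
t=13: [112, 111, 111, 111, 111, 112]  (not all equal)
t=14: [94, 94, 93, 93, 94, 94]  (not all equal)
t=15: [41, 40, 40, 40, 40, 41]  (not all equal)
t=16: [118, 118, 119, 119, 118, 118]  (not all equal)
t=17: [114, 115, 115, 115, 115, 114]  (not all equal)
t=18: [103, 103, 104, 104, 103, 103]  (not all equal)
t=19: [69, 70, 70, 70, 70, 69]  (not all equal)
t=20: [31, 31, 30, 30, 31, 31]  (not all equal)
t=21: [92, 91, 91, 91, 91, 92]  (not all equal)
t=22: [34, 34, 33, 33, 34, 34]  (not all equal)
t=23: [101, 100, 100, 100, 100, 101]  (not all equal)
t=24: [61, 61, 60, 60, 61, 61]  (not all equal)
t=25: [57, 58, 58, 58, 58, 57]  (not all equal)
t=26: [67, 67, 66, 66, 67, 67]  (not all equal)
t=27: [39, 40, 40, 40, 40, 39]  (not all equal)
t=28: [118, 118, 119, 119, 118, 118]  (not all equal)

Answer: never
Key observation: The state at step 16 reappears at step 28 — the system is in a cycle of period 12 from step 16 on.  No step 0..28 is synchronized, and the cycle repeats forever, so no step up to 150 (or ever) has all oscillators equal.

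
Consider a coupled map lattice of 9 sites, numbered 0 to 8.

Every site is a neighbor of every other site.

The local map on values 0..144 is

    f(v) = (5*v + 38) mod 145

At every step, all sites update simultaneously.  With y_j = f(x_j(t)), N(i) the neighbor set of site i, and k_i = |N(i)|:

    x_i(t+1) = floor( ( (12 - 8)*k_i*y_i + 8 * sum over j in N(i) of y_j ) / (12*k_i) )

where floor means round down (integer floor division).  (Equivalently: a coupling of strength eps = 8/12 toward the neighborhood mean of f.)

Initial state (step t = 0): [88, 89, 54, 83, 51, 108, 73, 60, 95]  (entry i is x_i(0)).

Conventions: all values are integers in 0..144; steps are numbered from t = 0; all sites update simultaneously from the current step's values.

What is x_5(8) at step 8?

Answer: x_5(8) = 65

Derivation:
t=0: [88, 89, 54, 83, 51, 108, 73, 60, 95]
t=1: [53, 54, 47, 47, 43, 78, 70, 54, 62]
t=2: [62, 63, 90, 90, 85, 93, 83, 63, 73]
t=3: [57, 58, 56, 56, 50, 60, 47, 58, 71]
t=4: [57, 58, 55, 55, 84, 60, 80, 58, 74]
t=5: [37, 38, 34, 34, 34, 40, 29, 38, 58]
t=6: [69, 70, 65, 65, 65, 73, 59, 70, 59]
t=7: [82, 83, 77, 77, 77, 87, 69, 83, 69]
t=8: [59, 60, 89, 89, 89, 65, 79, 60, 79]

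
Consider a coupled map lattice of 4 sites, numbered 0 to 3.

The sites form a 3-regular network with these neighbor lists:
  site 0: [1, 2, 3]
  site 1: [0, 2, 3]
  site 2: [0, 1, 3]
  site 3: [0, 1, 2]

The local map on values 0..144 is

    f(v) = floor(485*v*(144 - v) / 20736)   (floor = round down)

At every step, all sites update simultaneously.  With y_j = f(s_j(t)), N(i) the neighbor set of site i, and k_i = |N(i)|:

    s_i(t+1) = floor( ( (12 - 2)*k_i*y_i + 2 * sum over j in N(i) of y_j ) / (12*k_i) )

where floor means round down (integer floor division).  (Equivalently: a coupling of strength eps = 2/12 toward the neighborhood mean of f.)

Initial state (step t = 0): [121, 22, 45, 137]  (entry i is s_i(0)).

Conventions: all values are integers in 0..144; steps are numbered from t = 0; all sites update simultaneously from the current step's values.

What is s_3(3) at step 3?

Simulating step by step:
t=0: [121, 22, 45, 137]
t=1: [64, 62, 94, 31]
t=2: [116, 115, 108, 86]
t=3: [78, 80, 89, 110]

Answer: s_3(3) = 110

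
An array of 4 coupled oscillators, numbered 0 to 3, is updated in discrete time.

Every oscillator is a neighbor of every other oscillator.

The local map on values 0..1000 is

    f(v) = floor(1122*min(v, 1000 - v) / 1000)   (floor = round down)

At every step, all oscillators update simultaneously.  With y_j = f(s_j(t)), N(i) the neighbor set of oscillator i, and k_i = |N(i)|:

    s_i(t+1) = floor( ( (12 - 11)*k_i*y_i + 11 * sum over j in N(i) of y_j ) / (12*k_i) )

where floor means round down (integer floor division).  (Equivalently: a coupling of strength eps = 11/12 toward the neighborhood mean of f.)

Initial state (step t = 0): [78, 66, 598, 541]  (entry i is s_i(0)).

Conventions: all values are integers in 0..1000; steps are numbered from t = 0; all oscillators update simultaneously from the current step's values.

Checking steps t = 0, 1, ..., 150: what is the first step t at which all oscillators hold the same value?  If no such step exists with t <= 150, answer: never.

Answer: 5
Key observation: Synchronization is absorbing here: once all oscillators are equal they stay equal, and step 5 is the first all-equal step.

Derivation:
t=0: [78, 66, 598, 541]  (not all equal)
t=1: [324, 327, 243, 229]  (not all equal)
t=2: [303, 302, 323, 327]  (not all equal)
t=3: [353, 354, 348, 347]  (not all equal)
t=4: [392, 392, 393, 393]  (not all equal)
t=5: [439, 439, 439, 439]  (all equal)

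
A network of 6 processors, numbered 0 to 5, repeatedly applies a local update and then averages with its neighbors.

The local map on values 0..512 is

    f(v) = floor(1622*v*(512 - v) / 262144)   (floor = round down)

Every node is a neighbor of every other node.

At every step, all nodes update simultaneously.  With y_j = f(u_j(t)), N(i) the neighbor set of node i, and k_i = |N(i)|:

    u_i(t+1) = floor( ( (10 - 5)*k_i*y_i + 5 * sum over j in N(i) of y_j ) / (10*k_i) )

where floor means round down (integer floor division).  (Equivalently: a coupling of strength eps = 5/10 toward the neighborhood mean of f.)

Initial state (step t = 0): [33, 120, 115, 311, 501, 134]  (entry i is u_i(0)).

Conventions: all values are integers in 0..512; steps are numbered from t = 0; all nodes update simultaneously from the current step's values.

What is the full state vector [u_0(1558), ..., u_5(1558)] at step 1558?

Simulating step by step:
t=0: [33, 120, 115, 311, 501, 134]
t=1: [179, 256, 253, 294, 153, 265]
t=2: [378, 393, 393, 390, 367, 393]
t=3: [305, 295, 295, 297, 311, 295]
t=4: [391, 394, 394, 393, 390, 394]
t=5: [290, 288, 288, 289, 291, 288]
t=6: [398, 398, 398, 398, 397, 398]
t=7: [280, 280, 280, 280, 281, 280]
t=8: [401, 401, 401, 401, 401, 401]
t=9: [275, 275, 275, 275, 275, 275]
t=10: [403, 403, 403, 403, 403, 403]
t=11: [271, 271, 271, 271, 271, 271]
t=12: [404, 404, 404, 404, 404, 404]
t=13: [269, 269, 269, 269, 269, 269]
t=14: [404, 404, 404, 404, 404, 404]

Answer: [404, 404, 404, 404, 404, 404]
Key observation: The state at step 12, [404, 404, 404, 404, 404, 404], reappears at step 14: the system is in a cycle of period 2 from step 12 on.  Therefore the state at step 1558 equals the state at step 12 + ((1558 - 12) mod 2) = 12, which is [404, 404, 404, 404, 404, 404].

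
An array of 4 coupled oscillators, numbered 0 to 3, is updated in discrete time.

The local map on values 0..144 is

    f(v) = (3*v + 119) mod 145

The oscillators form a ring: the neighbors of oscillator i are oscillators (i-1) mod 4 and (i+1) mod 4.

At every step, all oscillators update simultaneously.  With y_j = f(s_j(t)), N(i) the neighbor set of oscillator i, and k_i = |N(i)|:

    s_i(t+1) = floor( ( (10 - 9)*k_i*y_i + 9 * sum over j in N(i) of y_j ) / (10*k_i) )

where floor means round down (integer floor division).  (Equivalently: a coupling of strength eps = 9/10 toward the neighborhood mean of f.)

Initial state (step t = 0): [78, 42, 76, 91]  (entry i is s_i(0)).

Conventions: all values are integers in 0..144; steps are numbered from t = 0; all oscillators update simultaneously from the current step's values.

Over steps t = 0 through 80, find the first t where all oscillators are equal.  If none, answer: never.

Simulating step by step:
t=0: [78, 42, 76, 91]  (not all equal)
t=1: [97, 64, 96, 64]  (not all equal)
t=2: [30, 108, 30, 108]  (not all equal)
t=3: [13, 58, 13, 58]  (not all equal)
t=4: [4, 12, 4, 12]  (not all equal)
t=5: [22, 118, 22, 118]  (not all equal)
t=6: [38, 39, 38, 39]  (not all equal)
t=7: [90, 88, 90, 88]  (not all equal)
t=8: [93, 98, 93, 98]  (not all equal)
t=9: [121, 109, 121, 109]  (not all equal)
t=10: [14, 43, 14, 43]  (not all equal)
t=11: [94, 24, 94, 24]  (not all equal)
t=12: [52, 104, 52, 104]  (not all equal)
t=13: [139, 131, 139, 131]  (not all equal)
t=14: [79, 98, 79, 98]  (not all equal)
t=15: [117, 71, 117, 71]  (not all equal)
t=16: [41, 35, 41, 35]  (not all equal)
t=17: [80, 95, 80, 95]  (not all equal)
t=18: [109, 73, 109, 73]  (not all equal)
t=19: [44, 14, 44, 14]  (not all equal)
t=20: [25, 97, 25, 97]  (not all equal)
t=21: [112, 56, 112, 56]  (not all equal)
t=22: [129, 32, 129, 32]  (not all equal)
t=23: [70, 70, 70, 70]  (all equal)

Answer: 23
Key observation: Synchronization is absorbing here: once all oscillators are equal they stay equal, and step 23 is the first all-equal step.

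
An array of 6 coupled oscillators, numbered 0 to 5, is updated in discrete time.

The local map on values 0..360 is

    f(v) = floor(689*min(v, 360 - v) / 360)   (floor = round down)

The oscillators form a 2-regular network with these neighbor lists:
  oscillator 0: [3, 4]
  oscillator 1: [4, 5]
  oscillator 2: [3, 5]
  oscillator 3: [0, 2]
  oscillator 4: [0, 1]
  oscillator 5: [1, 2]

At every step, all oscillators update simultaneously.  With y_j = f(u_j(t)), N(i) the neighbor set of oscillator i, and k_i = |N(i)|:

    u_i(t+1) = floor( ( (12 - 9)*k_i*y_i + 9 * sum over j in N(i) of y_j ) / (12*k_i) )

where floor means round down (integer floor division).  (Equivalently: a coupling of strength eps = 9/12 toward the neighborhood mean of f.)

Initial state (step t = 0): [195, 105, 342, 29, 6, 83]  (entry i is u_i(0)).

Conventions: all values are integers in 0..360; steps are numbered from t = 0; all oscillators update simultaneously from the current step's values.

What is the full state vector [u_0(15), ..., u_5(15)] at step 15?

Answer: [186, 187, 226, 209, 171, 211]

Derivation:
t=0: [195, 105, 342, 29, 6, 83]
t=1: [103, 113, 88, 144, 195, 127]
t=2: [270, 263, 236, 205, 233, 204]
t=3: [245, 249, 282, 227, 194, 232]
t=4: [269, 263, 224, 201, 241, 196]
t=5: [242, 248, 296, 238, 191, 245]
t=6: [264, 257, 200, 188, 245, 181]
t=7: [251, 260, 328, 265, 197, 274]
t=8: [236, 225, 144, 146, 227, 135]
t=9: [259, 256, 270, 261, 249, 264]
t=10: [198, 197, 182, 184, 200, 184]
t=11: [318, 318, 337, 327, 309, 328]
t=12: [80, 79, 57, 62, 84, 61]
t=13: [142, 141, 115, 127, 154, 126]
t=14: [269, 267, 236, 244, 276, 243]
t=15: [186, 187, 226, 209, 171, 211]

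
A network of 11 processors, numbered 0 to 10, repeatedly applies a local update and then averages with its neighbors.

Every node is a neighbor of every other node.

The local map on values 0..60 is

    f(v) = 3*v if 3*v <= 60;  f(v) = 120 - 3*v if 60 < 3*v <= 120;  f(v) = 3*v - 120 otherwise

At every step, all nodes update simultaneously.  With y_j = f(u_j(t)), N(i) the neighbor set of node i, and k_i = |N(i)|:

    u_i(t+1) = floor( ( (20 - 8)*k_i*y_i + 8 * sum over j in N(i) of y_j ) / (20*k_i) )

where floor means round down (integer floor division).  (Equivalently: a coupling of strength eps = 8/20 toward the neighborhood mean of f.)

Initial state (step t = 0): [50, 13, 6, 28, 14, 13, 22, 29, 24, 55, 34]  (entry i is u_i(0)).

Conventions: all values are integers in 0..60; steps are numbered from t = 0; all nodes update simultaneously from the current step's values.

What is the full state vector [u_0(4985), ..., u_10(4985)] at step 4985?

Answer: [45, 45, 45, 45, 45, 45, 45, 45, 45, 45, 45]
Key observation: The state at step 40, [15, 15, 15, 15, 15, 15, 15, 15, 15, 15, 15], reappears at step 42: the system is in a cycle of period 2 from step 40 on.  Therefore the state at step 4985 equals the state at step 40 + ((4985 - 40) mod 2) = 41, which is [45, 45, 45, 45, 45, 45, 45, 45, 45, 45, 45].

Derivation:
t=0: [50, 13, 6, 28, 14, 13, 22, 29, 24, 55, 34]
t=1: [32, 37, 26, 36, 39, 37, 46, 34, 42, 41, 26]
t=2: [20, 12, 30, 14, 9, 12, 17, 17, 10, 9, 30]
t=3: [50, 36, 33, 40, 31, 36, 45, 45, 33, 31, 33]
t=4: [24, 14, 19, 8, 23, 14, 16, 16, 19, 23, 19]
t=5: [47, 44, 52, 34, 49, 44, 47, 47, 52, 49, 52]
t=6: [22, 17, 30, 20, 25, 17, 22, 22, 30, 25, 30]
t=7: [50, 48, 36, 53, 45, 48, 50, 50, 36, 45, 36]
t=8: [26, 23, 16, 31, 18, 23, 26, 26, 16, 18, 16]
t=9: [43, 48, 47, 35, 50, 48, 43, 43, 47, 50, 47]
t=10: [13, 21, 20, 16, 25, 21, 13, 13, 20, 25, 20]
t=11: [43, 53, 55, 48, 47, 53, 43, 43, 55, 47, 55]
t=12: [17, 34, 37, 25, 24, 34, 17, 17, 37, 24, 37]
t=13: [42, 24, 19, 39, 41, 24, 42, 42, 19, 41, 19]
t=14: [15, 38, 43, 13, 13, 38, 15, 15, 43, 13, 43]
t=15: [36, 15, 16, 33, 33, 15, 36, 36, 16, 33, 16]
t=16: [20, 38, 40, 25, 25, 38, 20, 20, 40, 25, 40]
t=17: [46, 16, 13, 38, 38, 16, 46, 46, 13, 38, 13]
t=18: [21, 38, 33, 14, 14, 38, 21, 21, 33, 14, 33]
t=19: [46, 18, 26, 38, 38, 18, 46, 46, 26, 38, 26]
t=20: [22, 42, 35, 15, 15, 42, 22, 22, 35, 15, 35]
t=21: [44, 17, 22, 39, 39, 17, 44, 44, 22, 39, 22]
t=22: [19, 40, 42, 14, 14, 40, 19, 19, 42, 14, 42]
t=23: [44, 12, 15, 36, 36, 12, 44, 44, 15, 36, 15]
t=24: [17, 31, 36, 17, 17, 31, 17, 17, 36, 17, 36]
t=25: [44, 30, 22, 44, 44, 30, 44, 44, 22, 44, 22]
t=26: [18, 28, 42, 18, 18, 28, 18, 18, 42, 18, 42]
t=27: [46, 36, 19, 46, 46, 36, 46, 46, 19, 46, 19]
t=28: [22, 18, 44, 22, 22, 18, 22, 22, 44, 22, 44]
t=29: [48, 48, 25, 48, 48, 48, 48, 48, 25, 48, 25]
t=30: [26, 26, 38, 26, 26, 26, 26, 26, 38, 26, 38]
t=31: [37, 37, 17, 37, 37, 37, 37, 37, 17, 37, 17]
t=32: [14, 14, 37, 14, 14, 14, 14, 14, 37, 14, 37]
t=33: [38, 38, 19, 38, 38, 38, 38, 38, 19, 38, 19]
t=34: [12, 12, 40, 12, 12, 12, 12, 12, 40, 12, 40]
t=35: [31, 31, 11, 31, 31, 31, 31, 31, 11, 31, 11]
t=36: [27, 27, 31, 27, 27, 27, 27, 27, 31, 27, 31]
t=37: [37, 37, 30, 37, 37, 37, 37, 37, 30, 37, 30]
t=38: [11, 11, 23, 11, 11, 11, 11, 11, 23, 11, 23]
t=39: [35, 35, 45, 35, 35, 35, 35, 35, 45, 35, 45]
t=40: [15, 15, 15, 15, 15, 15, 15, 15, 15, 15, 15]
t=41: [45, 45, 45, 45, 45, 45, 45, 45, 45, 45, 45]
t=42: [15, 15, 15, 15, 15, 15, 15, 15, 15, 15, 15]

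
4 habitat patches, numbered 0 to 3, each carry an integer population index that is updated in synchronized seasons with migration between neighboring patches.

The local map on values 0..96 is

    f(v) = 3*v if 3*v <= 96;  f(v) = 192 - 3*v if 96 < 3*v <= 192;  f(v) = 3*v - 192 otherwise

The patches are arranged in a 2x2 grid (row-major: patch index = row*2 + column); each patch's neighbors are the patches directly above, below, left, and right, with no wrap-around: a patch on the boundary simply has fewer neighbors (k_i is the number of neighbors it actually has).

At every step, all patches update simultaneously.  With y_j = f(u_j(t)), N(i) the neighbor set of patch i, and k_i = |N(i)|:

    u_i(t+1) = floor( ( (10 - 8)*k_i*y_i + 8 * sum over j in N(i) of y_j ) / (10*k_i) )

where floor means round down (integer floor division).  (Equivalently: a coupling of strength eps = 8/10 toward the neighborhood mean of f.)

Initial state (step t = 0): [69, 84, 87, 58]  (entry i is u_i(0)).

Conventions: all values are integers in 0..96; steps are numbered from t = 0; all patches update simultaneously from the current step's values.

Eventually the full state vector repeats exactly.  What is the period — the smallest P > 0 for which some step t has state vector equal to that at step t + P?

Simulating step by step:
t=0: [69, 84, 87, 58]
t=1: [54, 25, 27, 55]
t=2: [68, 37, 39, 67]
t=3: [64, 24, 23, 64]
t=4: [56, 14, 13, 56]
t=5: [37, 27, 27, 37]
t=6: [81, 81, 81, 81]
t=7: [51, 51, 51, 51]
t=8: [39, 39, 39, 39]
t=9: [75, 75, 75, 75]
t=10: [33, 33, 33, 33]
t=11: [93, 93, 93, 93]
t=12: [87, 87, 87, 87]
t=13: [69, 69, 69, 69]
t=14: [15, 15, 15, 15]
t=15: [45, 45, 45, 45]
t=16: [57, 57, 57, 57]
t=17: [21, 21, 21, 21]
t=18: [63, 63, 63, 63]
t=19: [3, 3, 3, 3]
t=20: [9, 9, 9, 9]
t=21: [27, 27, 27, 27]
t=22: [81, 81, 81, 81]

Answer: 16
Key observation: The state at step 6, [81, 81, 81, 81], reappears at step 22 — and no state repeats earlier — so the cycle the system enters has period 16.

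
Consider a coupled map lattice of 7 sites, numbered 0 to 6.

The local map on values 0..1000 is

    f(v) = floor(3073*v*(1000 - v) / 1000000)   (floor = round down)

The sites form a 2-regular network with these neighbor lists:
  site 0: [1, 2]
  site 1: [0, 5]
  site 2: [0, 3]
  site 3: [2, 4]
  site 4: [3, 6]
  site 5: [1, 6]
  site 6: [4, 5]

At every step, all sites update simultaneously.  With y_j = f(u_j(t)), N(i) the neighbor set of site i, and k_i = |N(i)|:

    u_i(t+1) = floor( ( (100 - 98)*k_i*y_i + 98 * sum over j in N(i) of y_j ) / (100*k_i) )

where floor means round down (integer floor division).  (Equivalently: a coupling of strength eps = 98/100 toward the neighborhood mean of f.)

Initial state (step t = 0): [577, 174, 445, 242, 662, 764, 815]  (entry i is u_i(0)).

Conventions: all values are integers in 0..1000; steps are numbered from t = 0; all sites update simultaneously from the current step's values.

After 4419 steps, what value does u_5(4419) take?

Answer: u_5(4419) = 576
Key observation: The state at step 32, [750, 750, 750, 750, 750, 750, 750], reappears at step 34: the system is in a cycle of period 2 from step 32 on.  Therefore the state at step 4419 equals the state at step 32 + ((4419 - 32) mod 2) = 33, which is [576, 576, 576, 576, 576, 576, 576].

Derivation:
t=0: [577, 174, 445, 242, 662, 764, 815]
t=1: [602, 647, 658, 719, 516, 454, 617]
t=2: [696, 747, 678, 726, 674, 714, 763]
t=3: [625, 637, 631, 671, 584, 568, 649]
t=4: [712, 736, 699, 729, 690, 705, 749]
t=5: [621, 633, 619, 650, 593, 588, 646]
t=6: [718, 733, 711, 731, 701, 708, 741]
t=7: [616, 627, 613, 636, 597, 595, 638]
t=8: [723, 732, 718, 733, 710, 714, 738]
t=9: [612, 620, 608, 626, 598, 598, 628]
t=10: [727, 733, 724, 734, 718, 720, 737]
t=11: [607, 613, 604, 617, 597, 598, 619]
t=12: [732, 735, 729, 736, 725, 726, 738]
t=13: [602, 606, 599, 609, 595, 596, 611]
t=14: [735, 737, 733, 738, 730, 731, 739]
t=15: [598, 600, 596, 602, 593, 593, 604]
t=16: [738, 739, 737, 739, 735, 736, 740]
t=17: [593, 595, 593, 596, 591, 591, 597]
t=18: [740, 741, 740, 741, 739, 739, 741]
t=19: [590, 591, 590, 591, 589, 589, 591]
t=20: [742, 742, 742, 742, 742, 742, 742]
t=21: [588, 588, 588, 588, 588, 588, 588]
t=22: [744, 744, 744, 744, 744, 744, 744]
t=23: [585, 585, 585, 585, 585, 585, 585]
t=24: [746, 746, 746, 746, 746, 746, 746]
t=25: [582, 582, 582, 582, 582, 582, 582]
t=26: [747, 747, 747, 747, 747, 747, 747]
t=27: [580, 580, 580, 580, 580, 580, 580]
t=28: [748, 748, 748, 748, 748, 748, 748]
t=29: [579, 579, 579, 579, 579, 579, 579]
t=30: [749, 749, 749, 749, 749, 749, 749]
t=31: [577, 577, 577, 577, 577, 577, 577]
t=32: [750, 750, 750, 750, 750, 750, 750]
t=33: [576, 576, 576, 576, 576, 576, 576]
t=34: [750, 750, 750, 750, 750, 750, 750]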